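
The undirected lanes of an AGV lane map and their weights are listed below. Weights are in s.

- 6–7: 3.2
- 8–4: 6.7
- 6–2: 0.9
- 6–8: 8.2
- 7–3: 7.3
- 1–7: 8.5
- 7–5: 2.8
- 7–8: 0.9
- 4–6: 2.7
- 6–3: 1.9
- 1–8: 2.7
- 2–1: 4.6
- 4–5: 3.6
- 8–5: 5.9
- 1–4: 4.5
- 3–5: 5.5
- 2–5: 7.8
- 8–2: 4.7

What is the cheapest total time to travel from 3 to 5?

Compare a few routes:
3 - 5: 5.5 = 5.5
3 - 6 - 7 - 5: 1.9+3.2+2.8 = 7.9
Cheapest is 3 - 5 at 5.5 s.

5.5 s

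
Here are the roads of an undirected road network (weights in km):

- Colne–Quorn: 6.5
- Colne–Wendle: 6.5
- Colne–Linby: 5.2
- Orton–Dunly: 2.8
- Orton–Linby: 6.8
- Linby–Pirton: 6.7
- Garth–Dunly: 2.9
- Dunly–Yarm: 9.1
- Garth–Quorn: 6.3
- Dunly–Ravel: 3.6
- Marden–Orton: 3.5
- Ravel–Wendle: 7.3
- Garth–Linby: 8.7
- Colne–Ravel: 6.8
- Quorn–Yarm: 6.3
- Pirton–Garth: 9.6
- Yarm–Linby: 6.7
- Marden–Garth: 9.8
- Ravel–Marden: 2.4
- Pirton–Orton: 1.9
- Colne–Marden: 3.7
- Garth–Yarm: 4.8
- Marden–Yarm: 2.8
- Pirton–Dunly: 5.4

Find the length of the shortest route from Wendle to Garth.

Enumerating some paths:
Wendle - Ravel - Dunly - Garth: 7.3+3.6+2.9 = 13.8
Wendle - Ravel - Marden - Yarm - Garth: 7.3+2.4+2.8+4.8 = 17.3
Cheapest is Wendle - Ravel - Dunly - Garth at 13.8 km.

13.8 km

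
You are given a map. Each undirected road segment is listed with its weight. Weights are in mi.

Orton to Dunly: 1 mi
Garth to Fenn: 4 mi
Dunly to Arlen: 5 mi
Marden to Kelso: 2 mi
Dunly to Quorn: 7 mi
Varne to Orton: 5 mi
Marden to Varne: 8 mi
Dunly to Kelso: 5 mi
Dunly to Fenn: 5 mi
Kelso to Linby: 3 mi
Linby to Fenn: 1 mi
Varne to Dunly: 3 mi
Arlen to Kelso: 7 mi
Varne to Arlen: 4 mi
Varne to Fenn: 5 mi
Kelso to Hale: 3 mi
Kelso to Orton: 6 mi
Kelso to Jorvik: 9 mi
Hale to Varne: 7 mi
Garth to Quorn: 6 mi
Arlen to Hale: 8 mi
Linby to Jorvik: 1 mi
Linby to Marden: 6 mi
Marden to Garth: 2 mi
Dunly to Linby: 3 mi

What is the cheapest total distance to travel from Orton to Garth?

Candidate routes:
Orton–Dunly–Fenn–Garth: 1+5+4 = 10
Orton–Dunly–Linby–Fenn–Garth: 1+3+1+4 = 9
Cheapest is Orton–Dunly–Linby–Fenn–Garth at 9 mi.

9 mi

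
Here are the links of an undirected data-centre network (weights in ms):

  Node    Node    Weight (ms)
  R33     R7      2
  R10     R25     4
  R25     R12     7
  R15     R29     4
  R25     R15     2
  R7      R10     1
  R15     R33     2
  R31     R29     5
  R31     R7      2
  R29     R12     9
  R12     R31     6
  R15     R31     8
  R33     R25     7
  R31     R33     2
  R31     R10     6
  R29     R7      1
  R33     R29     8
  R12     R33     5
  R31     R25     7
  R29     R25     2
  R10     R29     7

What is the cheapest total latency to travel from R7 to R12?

Running Dijkstra from R7:
R7: 0
R29: 1  (via R7)
R10: 1  (via R7)
R31: 2  (via R7)
R33: 2  (via R7)
R25: 3  (via R29)
R15: 4  (via R33)
R12: 7  (via R33)
Shortest route: R7–R33–R12 = 7 ms.

7 ms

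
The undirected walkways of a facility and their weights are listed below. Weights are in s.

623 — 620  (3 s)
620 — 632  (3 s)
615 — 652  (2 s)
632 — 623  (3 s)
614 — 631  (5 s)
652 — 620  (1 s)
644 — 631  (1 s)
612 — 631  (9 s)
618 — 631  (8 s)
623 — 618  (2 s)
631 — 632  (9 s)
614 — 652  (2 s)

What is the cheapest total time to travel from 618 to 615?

8 s

Compare a few routes:
618 → 623 → 632 → 620 → 652 → 615: 2+3+3+1+2 = 11
618 → 631 → 614 → 652 → 615: 8+5+2+2 = 17
618 → 623 → 620 → 652 → 615: 2+3+1+2 = 8
Cheapest is 618 → 623 → 620 → 652 → 615 at 8 s.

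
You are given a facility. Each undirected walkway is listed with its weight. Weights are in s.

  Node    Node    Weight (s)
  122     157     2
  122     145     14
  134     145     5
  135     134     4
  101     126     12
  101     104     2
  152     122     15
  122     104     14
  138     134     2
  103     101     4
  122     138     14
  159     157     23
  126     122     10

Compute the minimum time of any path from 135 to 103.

40 s

Shortest distances from 135:
135: 0
134: 4  (via 135)
138: 6  (via 134)
145: 9  (via 134)
122: 20  (via 138)
157: 22  (via 122)
126: 30  (via 122)
104: 34  (via 122)
152: 35  (via 122)
101: 36  (via 104)
103: 40  (via 101)
Shortest route: 135–134–138–122–104–101–103 = 40 s.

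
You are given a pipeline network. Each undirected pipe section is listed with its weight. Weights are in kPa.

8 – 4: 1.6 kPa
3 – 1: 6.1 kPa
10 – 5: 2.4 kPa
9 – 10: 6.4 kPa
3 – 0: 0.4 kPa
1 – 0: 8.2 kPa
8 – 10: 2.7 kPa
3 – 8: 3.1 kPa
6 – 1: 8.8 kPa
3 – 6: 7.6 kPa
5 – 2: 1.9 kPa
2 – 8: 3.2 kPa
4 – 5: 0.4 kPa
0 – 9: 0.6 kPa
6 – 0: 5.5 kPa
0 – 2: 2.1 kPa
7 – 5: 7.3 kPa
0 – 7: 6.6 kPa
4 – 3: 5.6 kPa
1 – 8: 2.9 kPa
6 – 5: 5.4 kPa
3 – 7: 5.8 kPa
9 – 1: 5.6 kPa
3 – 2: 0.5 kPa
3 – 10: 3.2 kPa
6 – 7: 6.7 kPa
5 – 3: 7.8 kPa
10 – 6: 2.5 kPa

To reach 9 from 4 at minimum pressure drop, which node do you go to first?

Candidate routes:
4 → 5 → 2 → 0 → 9: 0.4+1.9+2.1+0.6 = 5
4 → 5 → 2 → 3 → 0 → 9: 0.4+1.9+0.5+0.4+0.6 = 3.8
The minimum is 3.8 kPa via 4 → 5 → 2 → 3 → 0 → 9.
So from 4 the first move is to 5.

5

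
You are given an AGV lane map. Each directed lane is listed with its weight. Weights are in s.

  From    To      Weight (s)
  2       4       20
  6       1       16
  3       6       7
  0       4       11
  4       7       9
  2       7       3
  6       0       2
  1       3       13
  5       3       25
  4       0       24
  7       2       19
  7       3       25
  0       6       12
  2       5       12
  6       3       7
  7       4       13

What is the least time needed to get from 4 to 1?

52 s

Compare a few routes:
4 → 0 → 6 → 1: 24+12+16 = 52
4 → 7 → 2 → 5 → 3 → 6 → 1: 9+19+12+25+7+16 = 88
4 → 7 → 3 → 6 → 1: 9+25+7+16 = 57
The minimum is 52 s via 4 → 0 → 6 → 1.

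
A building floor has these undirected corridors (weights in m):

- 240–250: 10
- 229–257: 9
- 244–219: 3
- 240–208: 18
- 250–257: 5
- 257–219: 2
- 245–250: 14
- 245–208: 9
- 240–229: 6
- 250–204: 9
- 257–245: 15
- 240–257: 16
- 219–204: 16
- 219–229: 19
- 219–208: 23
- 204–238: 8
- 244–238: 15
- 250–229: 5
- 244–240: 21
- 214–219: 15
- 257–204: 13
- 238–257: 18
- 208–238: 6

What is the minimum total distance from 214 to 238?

33 m

Enumerating some paths:
214–219–244–238: 15+3+15 = 33
214–219–257–238: 15+2+18 = 35
Cheapest is 214–219–244–238 at 33 m.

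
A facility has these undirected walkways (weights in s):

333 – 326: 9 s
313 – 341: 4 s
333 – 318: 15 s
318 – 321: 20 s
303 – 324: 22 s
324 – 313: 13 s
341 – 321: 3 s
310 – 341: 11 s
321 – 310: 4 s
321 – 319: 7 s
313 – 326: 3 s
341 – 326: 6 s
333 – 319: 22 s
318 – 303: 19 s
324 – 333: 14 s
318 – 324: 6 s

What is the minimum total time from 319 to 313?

14 s

Settle nodes by increasing distance from 319:
319: 0
321: 7  (via 319)
341: 10  (via 321)
310: 11  (via 321)
313: 14  (via 341)
Shortest route: 319–321–341–313 = 14 s.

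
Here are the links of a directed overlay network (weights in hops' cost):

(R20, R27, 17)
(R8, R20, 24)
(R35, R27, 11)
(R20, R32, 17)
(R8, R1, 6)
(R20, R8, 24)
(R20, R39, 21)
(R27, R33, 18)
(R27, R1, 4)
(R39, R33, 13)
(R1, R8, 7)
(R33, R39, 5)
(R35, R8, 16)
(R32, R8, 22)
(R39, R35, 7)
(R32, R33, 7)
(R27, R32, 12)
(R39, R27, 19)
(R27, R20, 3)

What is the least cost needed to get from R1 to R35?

59 hops' cost

Shortest distances from R1:
R1: 0
R8: 7  (via R1)
R20: 31  (via R8)
R27: 48  (via R20)
R32: 48  (via R20)
R39: 52  (via R20)
R33: 55  (via R32)
R35: 59  (via R39)
Shortest route: R1 → R8 → R20 → R39 → R35 = 59 hops' cost.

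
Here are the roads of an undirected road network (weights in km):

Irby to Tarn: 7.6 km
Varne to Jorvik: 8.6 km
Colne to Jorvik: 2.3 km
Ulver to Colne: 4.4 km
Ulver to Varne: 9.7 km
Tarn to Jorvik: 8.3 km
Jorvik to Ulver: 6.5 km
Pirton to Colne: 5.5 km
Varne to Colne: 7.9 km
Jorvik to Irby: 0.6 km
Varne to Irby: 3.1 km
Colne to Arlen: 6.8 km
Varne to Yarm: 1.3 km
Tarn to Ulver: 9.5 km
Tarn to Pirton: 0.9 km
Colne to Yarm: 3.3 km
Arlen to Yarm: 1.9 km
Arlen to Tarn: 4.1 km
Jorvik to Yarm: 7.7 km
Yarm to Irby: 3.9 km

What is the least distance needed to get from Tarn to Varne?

Shortest distances from Tarn:
Tarn: 0
Pirton: 0.9  (via Tarn)
Arlen: 4.1  (via Tarn)
Yarm: 6  (via Arlen)
Colne: 6.4  (via Pirton)
Varne: 7.3  (via Yarm)
Shortest route: Tarn → Arlen → Yarm → Varne = 7.3 km.

7.3 km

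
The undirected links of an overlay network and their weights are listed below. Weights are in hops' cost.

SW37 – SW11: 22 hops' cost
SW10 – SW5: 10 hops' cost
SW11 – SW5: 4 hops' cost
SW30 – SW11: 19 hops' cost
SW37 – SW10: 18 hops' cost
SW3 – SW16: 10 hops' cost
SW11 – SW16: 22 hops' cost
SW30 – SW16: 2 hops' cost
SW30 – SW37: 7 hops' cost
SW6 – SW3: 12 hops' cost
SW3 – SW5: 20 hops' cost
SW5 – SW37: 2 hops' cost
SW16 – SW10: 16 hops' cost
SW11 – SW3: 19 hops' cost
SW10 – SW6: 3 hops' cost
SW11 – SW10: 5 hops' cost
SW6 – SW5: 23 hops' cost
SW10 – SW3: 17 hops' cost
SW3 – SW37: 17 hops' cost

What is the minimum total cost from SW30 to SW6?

Settle nodes by increasing distance from SW30:
SW30: 0
SW16: 2  (via SW30)
SW37: 7  (via SW30)
SW5: 9  (via SW37)
SW3: 12  (via SW16)
SW11: 13  (via SW5)
SW10: 18  (via SW16)
SW6: 21  (via SW10)
Shortest route: SW30 → SW16 → SW10 → SW6 = 21 hops' cost.

21 hops' cost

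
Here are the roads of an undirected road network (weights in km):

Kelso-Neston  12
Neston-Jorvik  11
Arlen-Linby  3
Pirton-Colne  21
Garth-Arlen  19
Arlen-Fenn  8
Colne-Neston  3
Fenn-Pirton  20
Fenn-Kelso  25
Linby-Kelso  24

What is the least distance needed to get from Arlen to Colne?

42 km

Shortest distances from Arlen:
Arlen: 0
Linby: 3  (via Arlen)
Fenn: 8  (via Arlen)
Garth: 19  (via Arlen)
Kelso: 27  (via Linby)
Pirton: 28  (via Fenn)
Neston: 39  (via Kelso)
Colne: 42  (via Neston)
Shortest route: Arlen–Linby–Kelso–Neston–Colne = 42 km.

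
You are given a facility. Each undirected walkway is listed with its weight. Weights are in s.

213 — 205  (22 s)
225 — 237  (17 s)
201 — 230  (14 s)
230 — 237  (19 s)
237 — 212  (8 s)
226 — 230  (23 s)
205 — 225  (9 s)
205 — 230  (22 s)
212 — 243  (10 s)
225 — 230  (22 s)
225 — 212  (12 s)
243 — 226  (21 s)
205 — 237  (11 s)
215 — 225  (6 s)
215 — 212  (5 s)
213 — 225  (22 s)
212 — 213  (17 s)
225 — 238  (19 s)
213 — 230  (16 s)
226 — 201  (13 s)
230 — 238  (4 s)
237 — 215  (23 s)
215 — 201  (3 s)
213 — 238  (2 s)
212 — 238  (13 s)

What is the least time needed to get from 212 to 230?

17 s

Candidate routes:
212 → 237 → 230: 8+19 = 27
212 → 215 → 201 → 230: 5+3+14 = 22
212 → 213 → 238 → 230: 17+2+4 = 23
212 → 238 → 230: 13+4 = 17
The minimum is 17 s via 212 → 238 → 230.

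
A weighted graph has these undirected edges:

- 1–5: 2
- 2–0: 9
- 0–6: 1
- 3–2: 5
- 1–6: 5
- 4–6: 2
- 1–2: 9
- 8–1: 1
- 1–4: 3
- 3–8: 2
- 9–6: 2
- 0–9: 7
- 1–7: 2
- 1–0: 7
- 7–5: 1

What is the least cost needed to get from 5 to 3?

5

Compare a few routes:
5 → 7 → 1 → 8 → 3: 1+2+1+2 = 6
5 → 1 → 8 → 3: 2+1+2 = 5
The minimum is 5 via 5 → 1 → 8 → 3.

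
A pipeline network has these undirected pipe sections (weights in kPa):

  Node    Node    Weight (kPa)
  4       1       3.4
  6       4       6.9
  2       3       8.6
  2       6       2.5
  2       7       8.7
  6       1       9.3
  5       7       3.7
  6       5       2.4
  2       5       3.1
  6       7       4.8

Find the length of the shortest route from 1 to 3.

Candidate routes:
1 → 6 → 5 → 2 → 3: 9.3+2.4+3.1+8.6 = 23.4
1 → 4 → 6 → 2 → 3: 3.4+6.9+2.5+8.6 = 21.4
1 → 6 → 2 → 3: 9.3+2.5+8.6 = 20.4
Cheapest is 1 → 6 → 2 → 3 at 20.4 kPa.

20.4 kPa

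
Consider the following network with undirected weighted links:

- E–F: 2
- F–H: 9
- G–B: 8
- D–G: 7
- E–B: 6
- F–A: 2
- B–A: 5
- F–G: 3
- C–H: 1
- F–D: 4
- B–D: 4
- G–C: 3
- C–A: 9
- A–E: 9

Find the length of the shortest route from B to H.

12

Compare a few routes:
B - A - F - G - C - H: 5+2+3+3+1 = 14
B - G - C - H: 8+3+1 = 12
The minimum is 12 via B - G - C - H.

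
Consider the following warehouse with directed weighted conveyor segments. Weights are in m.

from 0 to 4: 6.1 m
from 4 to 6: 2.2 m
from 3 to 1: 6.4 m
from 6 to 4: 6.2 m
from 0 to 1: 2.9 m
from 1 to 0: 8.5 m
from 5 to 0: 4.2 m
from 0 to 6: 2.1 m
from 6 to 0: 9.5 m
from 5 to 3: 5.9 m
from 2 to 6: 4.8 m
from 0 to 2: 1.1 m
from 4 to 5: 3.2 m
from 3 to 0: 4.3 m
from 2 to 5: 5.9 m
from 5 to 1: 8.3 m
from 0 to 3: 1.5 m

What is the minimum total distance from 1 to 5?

15.5 m

Settle nodes by increasing distance from 1:
1: 0
0: 8.5  (via 1)
2: 9.6  (via 0)
3: 10  (via 0)
6: 10.6  (via 0)
4: 14.6  (via 0)
5: 15.5  (via 2)
Shortest route: 1–0–2–5 = 15.5 m.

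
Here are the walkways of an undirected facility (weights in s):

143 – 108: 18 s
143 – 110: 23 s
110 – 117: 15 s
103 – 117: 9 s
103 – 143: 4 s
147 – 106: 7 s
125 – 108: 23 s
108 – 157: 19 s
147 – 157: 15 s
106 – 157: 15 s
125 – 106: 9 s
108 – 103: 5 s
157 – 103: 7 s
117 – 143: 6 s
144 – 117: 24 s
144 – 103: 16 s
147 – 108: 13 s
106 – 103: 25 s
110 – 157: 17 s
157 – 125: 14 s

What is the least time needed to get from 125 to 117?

30 s

Compare a few routes:
125 - 157 - 103 - 117: 14+7+9 = 30
125 - 108 - 103 - 143 - 117: 23+5+4+6 = 38
125 - 108 - 103 - 117: 23+5+9 = 37
125 - 157 - 103 - 143 - 117: 14+7+4+6 = 31
The minimum is 30 s via 125 - 157 - 103 - 117.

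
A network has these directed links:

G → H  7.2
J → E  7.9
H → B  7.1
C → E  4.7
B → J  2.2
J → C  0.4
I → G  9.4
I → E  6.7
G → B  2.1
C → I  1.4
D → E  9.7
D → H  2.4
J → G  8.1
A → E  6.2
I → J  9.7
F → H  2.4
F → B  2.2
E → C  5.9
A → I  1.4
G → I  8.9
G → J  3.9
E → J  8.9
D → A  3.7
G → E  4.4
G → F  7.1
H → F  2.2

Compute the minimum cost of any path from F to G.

Candidate routes:
F → B → J → C → I → G: 2.2+2.2+0.4+1.4+9.4 = 15.6
F → H → B → J → C → I → G: 2.4+7.1+2.2+0.4+1.4+9.4 = 22.9
F → B → J → G: 2.2+2.2+8.1 = 12.5
F → H → B → J → G: 2.4+7.1+2.2+8.1 = 19.8
The minimum is 12.5 via F → B → J → G.

12.5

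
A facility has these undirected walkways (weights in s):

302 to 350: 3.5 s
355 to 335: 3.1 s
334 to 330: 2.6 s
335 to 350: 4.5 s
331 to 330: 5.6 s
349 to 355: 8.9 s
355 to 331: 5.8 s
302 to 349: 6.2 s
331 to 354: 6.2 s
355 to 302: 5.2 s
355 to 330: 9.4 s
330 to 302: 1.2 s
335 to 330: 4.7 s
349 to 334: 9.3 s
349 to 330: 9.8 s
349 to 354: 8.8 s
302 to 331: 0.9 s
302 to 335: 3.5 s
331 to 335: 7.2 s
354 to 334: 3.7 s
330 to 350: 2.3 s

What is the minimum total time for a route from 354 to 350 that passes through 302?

10.6 s

Best 354 to 302: 354 → 331 → 302 costing 7.1
Shortest 302→350: 302 → 350 = 3.5
Total via 302: 7.1 + 3.5 = 10.6 s.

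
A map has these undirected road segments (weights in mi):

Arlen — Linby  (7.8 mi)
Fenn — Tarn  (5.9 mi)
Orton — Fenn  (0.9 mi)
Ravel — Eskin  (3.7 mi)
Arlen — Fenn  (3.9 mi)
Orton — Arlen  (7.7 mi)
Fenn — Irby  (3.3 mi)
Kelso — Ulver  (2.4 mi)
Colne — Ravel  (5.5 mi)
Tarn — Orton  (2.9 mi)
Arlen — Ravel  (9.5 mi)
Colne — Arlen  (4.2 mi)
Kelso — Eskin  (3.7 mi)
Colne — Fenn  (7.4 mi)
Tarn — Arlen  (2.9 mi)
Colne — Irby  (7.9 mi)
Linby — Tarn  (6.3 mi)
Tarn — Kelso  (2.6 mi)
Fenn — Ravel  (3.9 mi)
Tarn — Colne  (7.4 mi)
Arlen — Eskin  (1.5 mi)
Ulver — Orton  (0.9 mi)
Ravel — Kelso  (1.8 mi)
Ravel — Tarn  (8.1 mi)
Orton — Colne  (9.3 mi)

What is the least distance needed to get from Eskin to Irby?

Running Dijkstra from Eskin:
Eskin: 0
Arlen: 1.5  (via Eskin)
Kelso: 3.7  (via Eskin)
Ravel: 3.7  (via Eskin)
Tarn: 4.4  (via Arlen)
Fenn: 5.4  (via Arlen)
Colne: 5.7  (via Arlen)
Ulver: 6.1  (via Kelso)
Orton: 6.3  (via Fenn)
Irby: 8.7  (via Fenn)
Shortest route: Eskin–Arlen–Fenn–Irby = 8.7 mi.

8.7 mi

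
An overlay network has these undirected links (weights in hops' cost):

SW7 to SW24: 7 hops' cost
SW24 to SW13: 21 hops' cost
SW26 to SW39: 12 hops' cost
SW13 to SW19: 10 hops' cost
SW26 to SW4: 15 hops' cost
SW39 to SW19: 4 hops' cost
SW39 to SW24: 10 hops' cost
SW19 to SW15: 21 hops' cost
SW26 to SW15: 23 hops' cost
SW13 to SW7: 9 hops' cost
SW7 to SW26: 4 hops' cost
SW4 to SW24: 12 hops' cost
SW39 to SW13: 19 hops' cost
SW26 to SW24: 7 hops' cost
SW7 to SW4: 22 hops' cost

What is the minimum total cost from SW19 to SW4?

Candidate routes:
SW19 - SW39 - SW26 - SW4: 4+12+15 = 31
SW19 - SW39 - SW26 - SW24 - SW4: 4+12+7+12 = 35
SW19 - SW39 - SW24 - SW4: 4+10+12 = 26
The minimum is 26 hops' cost via SW19 - SW39 - SW24 - SW4.

26 hops' cost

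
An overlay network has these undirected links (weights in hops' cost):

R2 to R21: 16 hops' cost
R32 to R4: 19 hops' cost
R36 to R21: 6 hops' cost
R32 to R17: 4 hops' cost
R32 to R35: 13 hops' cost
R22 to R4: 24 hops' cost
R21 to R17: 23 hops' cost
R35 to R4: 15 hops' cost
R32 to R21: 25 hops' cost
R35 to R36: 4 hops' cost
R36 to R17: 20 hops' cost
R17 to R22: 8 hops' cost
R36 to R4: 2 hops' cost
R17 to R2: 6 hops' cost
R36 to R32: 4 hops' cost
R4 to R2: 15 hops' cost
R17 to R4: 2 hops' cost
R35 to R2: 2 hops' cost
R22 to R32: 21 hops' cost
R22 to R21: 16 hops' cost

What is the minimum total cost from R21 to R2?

Settle nodes by increasing distance from R21:
R21: 0
R36: 6  (via R21)
R4: 8  (via R36)
R32: 10  (via R36)
R35: 10  (via R36)
R17: 10  (via R4)
R2: 12  (via R35)
Shortest route: R21 → R36 → R35 → R2 = 12 hops' cost.

12 hops' cost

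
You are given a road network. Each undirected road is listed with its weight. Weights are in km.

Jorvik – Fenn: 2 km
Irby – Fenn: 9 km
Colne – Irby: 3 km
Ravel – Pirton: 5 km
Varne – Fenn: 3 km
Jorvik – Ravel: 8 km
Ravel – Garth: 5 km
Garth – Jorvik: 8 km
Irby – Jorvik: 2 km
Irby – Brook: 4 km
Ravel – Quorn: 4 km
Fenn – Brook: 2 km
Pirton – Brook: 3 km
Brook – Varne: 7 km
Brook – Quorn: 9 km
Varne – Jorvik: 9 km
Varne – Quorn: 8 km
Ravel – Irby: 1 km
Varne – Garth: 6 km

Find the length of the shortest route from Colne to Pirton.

9 km

Running Dijkstra from Colne:
Colne: 0
Irby: 3  (via Colne)
Ravel: 4  (via Irby)
Jorvik: 5  (via Irby)
Fenn: 7  (via Jorvik)
Brook: 7  (via Irby)
Quorn: 8  (via Ravel)
Pirton: 9  (via Ravel)
Shortest route: Colne–Irby–Ravel–Pirton = 9 km.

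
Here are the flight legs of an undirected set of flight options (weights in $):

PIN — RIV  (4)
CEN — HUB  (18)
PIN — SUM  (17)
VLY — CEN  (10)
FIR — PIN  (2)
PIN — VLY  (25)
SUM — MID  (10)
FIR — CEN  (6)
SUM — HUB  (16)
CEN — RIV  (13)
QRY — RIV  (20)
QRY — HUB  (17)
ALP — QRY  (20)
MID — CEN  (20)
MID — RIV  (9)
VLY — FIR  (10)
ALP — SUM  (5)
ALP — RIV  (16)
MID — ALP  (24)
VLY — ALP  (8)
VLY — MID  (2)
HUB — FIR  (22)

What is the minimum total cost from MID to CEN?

$12

Shortest distances from MID:
MID: 0
VLY: 2  (via MID)
RIV: 9  (via MID)
ALP: 10  (via VLY)
SUM: 10  (via MID)
CEN: 12  (via VLY)
Shortest route: MID–VLY–CEN = $12.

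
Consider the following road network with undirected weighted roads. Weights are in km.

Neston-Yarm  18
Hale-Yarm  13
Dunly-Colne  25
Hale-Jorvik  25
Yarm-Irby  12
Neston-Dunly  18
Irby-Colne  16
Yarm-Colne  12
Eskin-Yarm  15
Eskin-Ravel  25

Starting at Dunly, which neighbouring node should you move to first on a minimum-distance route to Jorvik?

Enumerating some paths:
Dunly → Colne → Yarm → Hale → Jorvik: 25+12+13+25 = 75
Dunly → Neston → Yarm → Hale → Jorvik: 18+18+13+25 = 74
The minimum is 74 km via Dunly → Neston → Yarm → Hale → Jorvik.
So from Dunly the first move is to Neston.

Neston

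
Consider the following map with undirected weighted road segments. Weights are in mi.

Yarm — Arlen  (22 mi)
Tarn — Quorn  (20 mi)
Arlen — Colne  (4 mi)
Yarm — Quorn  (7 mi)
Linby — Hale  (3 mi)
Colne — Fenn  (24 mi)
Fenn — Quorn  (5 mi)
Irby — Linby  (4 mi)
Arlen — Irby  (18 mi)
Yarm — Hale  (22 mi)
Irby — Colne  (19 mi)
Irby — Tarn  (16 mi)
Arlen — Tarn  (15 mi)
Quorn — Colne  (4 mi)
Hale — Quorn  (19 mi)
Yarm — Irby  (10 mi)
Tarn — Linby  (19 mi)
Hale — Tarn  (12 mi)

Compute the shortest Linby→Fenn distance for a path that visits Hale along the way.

Shortest Linby→Hale: Linby–Hale = 3
Best Hale to Fenn: Hale–Quorn–Fenn costing 24
Total via Hale: 3 + 24 = 27 mi.

27 mi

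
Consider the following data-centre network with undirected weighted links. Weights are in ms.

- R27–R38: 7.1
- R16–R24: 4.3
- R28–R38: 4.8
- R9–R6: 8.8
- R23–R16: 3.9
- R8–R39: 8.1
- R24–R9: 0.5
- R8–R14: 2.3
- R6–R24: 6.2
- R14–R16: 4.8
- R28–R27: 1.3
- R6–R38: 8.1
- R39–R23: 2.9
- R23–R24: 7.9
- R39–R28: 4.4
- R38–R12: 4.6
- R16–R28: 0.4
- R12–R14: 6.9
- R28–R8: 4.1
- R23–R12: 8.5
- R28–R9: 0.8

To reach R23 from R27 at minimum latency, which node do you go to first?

R28

Candidate routes:
R27 → R28 → R39 → R23: 1.3+4.4+2.9 = 8.6
R27 → R28 → R9 → R24 → R23: 1.3+0.8+0.5+7.9 = 10.5
R27 → R28 → R16 → R23: 1.3+0.4+3.9 = 5.6
Cheapest is R27 → R28 → R16 → R23 at 5.6 ms.
So from R27 the first move is to R28.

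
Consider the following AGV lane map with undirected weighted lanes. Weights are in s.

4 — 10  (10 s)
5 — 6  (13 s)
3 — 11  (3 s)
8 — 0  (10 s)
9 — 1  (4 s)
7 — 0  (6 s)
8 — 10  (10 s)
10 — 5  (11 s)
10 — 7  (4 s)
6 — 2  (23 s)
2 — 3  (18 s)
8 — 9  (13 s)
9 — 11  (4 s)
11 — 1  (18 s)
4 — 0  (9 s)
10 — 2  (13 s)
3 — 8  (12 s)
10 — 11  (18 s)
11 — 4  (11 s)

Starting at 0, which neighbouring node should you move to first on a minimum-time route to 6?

7

Candidate routes:
0 → 8 → 10 → 5 → 6: 10+10+11+13 = 44
0 → 4 → 10 → 5 → 6: 9+10+11+13 = 43
0 → 7 → 10 → 5 → 6: 6+4+11+13 = 34
Cheapest is 0 → 7 → 10 → 5 → 6 at 34 s.
So from 0 the first move is to 7.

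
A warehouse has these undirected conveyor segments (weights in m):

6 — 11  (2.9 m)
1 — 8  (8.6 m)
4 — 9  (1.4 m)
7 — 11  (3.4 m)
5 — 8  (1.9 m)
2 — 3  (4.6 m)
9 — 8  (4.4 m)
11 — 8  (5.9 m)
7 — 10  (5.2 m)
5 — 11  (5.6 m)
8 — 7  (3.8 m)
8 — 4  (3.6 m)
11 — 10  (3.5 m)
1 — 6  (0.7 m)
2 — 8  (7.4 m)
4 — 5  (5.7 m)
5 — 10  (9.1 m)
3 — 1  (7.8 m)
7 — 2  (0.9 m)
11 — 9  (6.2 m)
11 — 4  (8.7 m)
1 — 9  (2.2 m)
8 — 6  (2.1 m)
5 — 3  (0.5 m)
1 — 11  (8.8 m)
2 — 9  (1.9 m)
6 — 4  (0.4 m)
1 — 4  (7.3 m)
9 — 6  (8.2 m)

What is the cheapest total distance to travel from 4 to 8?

Shortest distances from 4:
4: 0
6: 0.4  (via 4)
1: 1.1  (via 6)
9: 1.4  (via 4)
8: 2.5  (via 6)
Shortest route: 4 → 6 → 8 = 2.5 m.

2.5 m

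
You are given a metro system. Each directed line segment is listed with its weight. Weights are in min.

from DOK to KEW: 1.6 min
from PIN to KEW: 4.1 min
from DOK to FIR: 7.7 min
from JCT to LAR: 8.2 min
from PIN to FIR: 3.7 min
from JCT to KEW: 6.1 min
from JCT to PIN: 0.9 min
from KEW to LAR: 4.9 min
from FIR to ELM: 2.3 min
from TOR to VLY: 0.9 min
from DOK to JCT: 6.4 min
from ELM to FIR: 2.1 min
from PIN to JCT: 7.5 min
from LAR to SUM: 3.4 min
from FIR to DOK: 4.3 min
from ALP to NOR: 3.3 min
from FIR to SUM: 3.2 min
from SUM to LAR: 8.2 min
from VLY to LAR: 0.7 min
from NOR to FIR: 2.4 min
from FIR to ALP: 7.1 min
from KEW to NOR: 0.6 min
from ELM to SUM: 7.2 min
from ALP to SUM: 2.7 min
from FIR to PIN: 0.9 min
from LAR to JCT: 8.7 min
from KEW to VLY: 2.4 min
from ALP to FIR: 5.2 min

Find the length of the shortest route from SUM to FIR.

Candidate routes:
SUM–LAR–JCT–PIN–FIR: 8.2+8.7+0.9+3.7 = 21.5
SUM–LAR–JCT–PIN–KEW–NOR–FIR: 8.2+8.7+0.9+4.1+0.6+2.4 = 24.9
The minimum is 21.5 min via SUM–LAR–JCT–PIN–FIR.

21.5 min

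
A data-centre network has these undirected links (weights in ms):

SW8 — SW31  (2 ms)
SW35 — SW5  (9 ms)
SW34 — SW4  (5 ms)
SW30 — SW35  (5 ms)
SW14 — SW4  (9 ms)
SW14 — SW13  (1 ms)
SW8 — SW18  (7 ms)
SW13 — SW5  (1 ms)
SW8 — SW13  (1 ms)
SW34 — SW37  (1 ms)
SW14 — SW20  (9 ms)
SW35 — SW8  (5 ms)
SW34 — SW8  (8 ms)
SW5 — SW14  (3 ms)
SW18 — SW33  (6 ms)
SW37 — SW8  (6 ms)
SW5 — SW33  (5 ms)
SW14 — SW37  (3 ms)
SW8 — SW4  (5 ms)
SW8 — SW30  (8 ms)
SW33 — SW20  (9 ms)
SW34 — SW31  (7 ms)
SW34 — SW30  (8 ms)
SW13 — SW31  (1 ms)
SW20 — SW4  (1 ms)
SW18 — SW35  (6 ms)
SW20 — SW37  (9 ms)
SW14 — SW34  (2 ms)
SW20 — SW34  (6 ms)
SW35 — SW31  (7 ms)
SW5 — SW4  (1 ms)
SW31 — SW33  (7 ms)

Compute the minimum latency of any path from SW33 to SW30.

Enumerating some paths:
SW33 - SW5 - SW13 - SW8 - SW30: 5+1+1+8 = 15
SW33 - SW31 - SW8 - SW30: 7+2+8 = 17
Cheapest is SW33 - SW5 - SW13 - SW8 - SW30 at 15 ms.

15 ms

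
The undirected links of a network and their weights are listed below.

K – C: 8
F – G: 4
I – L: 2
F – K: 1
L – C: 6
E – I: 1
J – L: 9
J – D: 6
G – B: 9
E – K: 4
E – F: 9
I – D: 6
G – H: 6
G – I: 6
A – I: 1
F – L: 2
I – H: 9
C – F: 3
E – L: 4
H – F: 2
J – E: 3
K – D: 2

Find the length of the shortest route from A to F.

5

Shortest distances from A:
A: 0
I: 1  (via A)
E: 2  (via I)
L: 3  (via I)
F: 5  (via L)
Shortest route: A → I → L → F = 5.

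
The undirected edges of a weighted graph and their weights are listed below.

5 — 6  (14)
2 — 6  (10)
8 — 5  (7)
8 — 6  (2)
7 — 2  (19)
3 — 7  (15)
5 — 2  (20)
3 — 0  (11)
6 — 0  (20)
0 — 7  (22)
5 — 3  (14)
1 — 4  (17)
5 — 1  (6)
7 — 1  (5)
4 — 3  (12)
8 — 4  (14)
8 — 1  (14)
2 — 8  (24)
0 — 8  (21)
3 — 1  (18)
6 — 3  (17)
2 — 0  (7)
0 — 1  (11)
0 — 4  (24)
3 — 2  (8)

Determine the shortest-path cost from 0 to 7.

Shortest distances from 0:
0: 0
2: 7  (via 0)
1: 11  (via 0)
3: 11  (via 0)
7: 16  (via 1)
Shortest route: 0 → 1 → 7 = 16.

16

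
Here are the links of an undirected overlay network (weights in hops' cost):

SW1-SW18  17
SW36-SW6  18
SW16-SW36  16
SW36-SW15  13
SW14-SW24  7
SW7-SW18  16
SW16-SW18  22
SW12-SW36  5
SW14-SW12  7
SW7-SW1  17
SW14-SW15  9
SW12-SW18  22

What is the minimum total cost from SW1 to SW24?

53 hops' cost

Settle nodes by increasing distance from SW1:
SW1: 0
SW7: 17  (via SW1)
SW18: 17  (via SW1)
SW12: 39  (via SW18)
SW16: 39  (via SW18)
SW36: 44  (via SW12)
SW14: 46  (via SW12)
SW24: 53  (via SW14)
Shortest route: SW1 → SW18 → SW12 → SW14 → SW24 = 53 hops' cost.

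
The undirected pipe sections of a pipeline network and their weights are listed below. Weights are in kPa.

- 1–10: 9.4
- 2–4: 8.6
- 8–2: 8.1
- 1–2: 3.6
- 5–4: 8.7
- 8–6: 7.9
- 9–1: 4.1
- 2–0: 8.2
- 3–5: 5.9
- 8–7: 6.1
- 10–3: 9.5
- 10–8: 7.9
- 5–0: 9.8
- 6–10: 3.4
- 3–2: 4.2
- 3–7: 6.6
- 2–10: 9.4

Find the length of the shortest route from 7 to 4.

19.4 kPa

Shortest distances from 7:
7: 0
8: 6.1  (via 7)
3: 6.6  (via 7)
2: 10.8  (via 3)
5: 12.5  (via 3)
6: 14  (via 8)
10: 14  (via 8)
1: 14.4  (via 2)
9: 18.5  (via 1)
0: 19  (via 2)
4: 19.4  (via 2)
Shortest route: 7–3–2–4 = 19.4 kPa.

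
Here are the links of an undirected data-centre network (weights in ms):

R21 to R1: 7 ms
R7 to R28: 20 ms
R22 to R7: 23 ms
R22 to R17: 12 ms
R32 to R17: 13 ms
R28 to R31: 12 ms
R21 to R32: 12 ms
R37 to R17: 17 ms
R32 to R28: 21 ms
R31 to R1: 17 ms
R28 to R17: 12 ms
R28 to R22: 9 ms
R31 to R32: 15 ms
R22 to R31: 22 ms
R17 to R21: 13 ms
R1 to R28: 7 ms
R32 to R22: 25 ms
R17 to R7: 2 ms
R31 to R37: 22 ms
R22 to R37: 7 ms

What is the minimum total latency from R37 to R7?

19 ms

Running Dijkstra from R37:
R37: 0
R22: 7  (via R37)
R28: 16  (via R22)
R17: 17  (via R37)
R7: 19  (via R17)
Shortest route: R37 → R17 → R7 = 19 ms.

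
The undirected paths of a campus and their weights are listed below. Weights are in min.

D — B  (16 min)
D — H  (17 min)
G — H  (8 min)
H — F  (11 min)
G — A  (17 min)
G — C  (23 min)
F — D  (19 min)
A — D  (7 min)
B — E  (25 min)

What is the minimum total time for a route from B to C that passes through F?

77 min

Shortest B→F: B → D → F = 35
Best F to C: F → H → G → C costing 42
Total via F: 35 + 42 = 77 min.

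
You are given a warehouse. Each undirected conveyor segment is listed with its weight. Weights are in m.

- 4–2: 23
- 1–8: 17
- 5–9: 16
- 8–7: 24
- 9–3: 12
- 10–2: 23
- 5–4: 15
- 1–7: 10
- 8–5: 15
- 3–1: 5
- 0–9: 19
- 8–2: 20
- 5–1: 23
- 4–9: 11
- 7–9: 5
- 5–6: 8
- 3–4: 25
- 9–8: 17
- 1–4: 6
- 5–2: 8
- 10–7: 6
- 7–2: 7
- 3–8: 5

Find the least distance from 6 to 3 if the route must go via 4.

Best 6 to 4: 6–5–4 costing 23
Best 4 to 3: 4–1–3 costing 11
Total via 4: 23 + 11 = 34 m.

34 m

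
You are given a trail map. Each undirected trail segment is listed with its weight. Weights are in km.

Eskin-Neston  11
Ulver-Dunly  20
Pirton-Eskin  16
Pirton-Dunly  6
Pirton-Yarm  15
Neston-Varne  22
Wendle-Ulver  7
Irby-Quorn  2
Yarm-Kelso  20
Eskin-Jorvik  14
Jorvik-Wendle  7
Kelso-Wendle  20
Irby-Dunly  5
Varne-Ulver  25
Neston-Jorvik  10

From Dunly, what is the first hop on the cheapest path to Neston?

Pirton

Compare a few routes:
Dunly–Ulver–Wendle–Jorvik–Neston: 20+7+7+10 = 44
Dunly–Pirton–Eskin–Neston: 6+16+11 = 33
The minimum is 33 km via Dunly–Pirton–Eskin–Neston.
So from Dunly the first move is to Pirton.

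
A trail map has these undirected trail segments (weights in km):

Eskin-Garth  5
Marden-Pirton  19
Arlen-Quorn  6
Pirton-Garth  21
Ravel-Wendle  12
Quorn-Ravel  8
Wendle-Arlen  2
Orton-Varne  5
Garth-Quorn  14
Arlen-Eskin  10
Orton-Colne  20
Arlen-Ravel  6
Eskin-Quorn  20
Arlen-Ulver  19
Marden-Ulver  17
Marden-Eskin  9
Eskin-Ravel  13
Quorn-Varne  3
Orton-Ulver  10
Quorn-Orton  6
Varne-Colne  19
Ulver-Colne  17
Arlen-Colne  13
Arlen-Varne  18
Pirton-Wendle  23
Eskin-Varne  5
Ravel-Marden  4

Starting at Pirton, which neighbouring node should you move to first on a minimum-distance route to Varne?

Garth

Candidate routes:
Pirton → Marden → Eskin → Varne: 19+9+5 = 33
Pirton → Marden → Ravel → Quorn → Varne: 19+4+8+3 = 34
Pirton → Garth → Eskin → Varne: 21+5+5 = 31
Pirton → Wendle → Arlen → Quorn → Varne: 23+2+6+3 = 34
Cheapest is Pirton → Garth → Eskin → Varne at 31 km.
So from Pirton the first move is to Garth.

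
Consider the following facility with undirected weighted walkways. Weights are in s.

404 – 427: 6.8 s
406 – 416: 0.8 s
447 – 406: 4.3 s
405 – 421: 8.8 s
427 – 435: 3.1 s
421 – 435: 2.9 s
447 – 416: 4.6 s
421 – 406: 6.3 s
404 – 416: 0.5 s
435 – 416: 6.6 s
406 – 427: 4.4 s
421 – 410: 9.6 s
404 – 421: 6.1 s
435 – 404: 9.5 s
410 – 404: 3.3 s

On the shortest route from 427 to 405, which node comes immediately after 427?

435

Enumerating some paths:
427–406–421–405: 4.4+6.3+8.8 = 19.5
427–435–421–405: 3.1+2.9+8.8 = 14.8
427–406–416–404–421–405: 4.4+0.8+0.5+6.1+8.8 = 20.6
The minimum is 14.8 s via 427–435–421–405.
So from 427 the first move is to 435.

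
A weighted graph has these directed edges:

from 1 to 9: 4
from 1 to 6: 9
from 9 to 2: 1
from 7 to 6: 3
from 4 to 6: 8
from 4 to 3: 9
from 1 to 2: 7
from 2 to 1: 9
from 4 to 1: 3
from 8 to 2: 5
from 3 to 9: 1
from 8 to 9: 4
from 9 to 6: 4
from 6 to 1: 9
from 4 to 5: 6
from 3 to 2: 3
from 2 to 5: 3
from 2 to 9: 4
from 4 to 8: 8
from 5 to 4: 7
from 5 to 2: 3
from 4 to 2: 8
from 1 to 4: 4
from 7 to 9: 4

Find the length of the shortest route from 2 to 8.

Shortest distances from 2:
2: 0
5: 3  (via 2)
9: 4  (via 2)
6: 8  (via 9)
1: 9  (via 2)
4: 10  (via 5)
8: 18  (via 4)
Shortest route: 2–5–4–8 = 18.

18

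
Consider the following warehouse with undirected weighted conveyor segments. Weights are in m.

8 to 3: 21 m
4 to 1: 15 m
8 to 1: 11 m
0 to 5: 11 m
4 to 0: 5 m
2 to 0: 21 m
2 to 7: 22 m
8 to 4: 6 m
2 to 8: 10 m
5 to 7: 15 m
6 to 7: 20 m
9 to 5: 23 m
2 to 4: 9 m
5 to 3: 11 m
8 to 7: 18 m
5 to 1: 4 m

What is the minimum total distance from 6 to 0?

46 m

Shortest distances from 6:
6: 0
7: 20  (via 6)
5: 35  (via 7)
8: 38  (via 7)
1: 39  (via 5)
2: 42  (via 7)
4: 44  (via 8)
0: 46  (via 5)
Shortest route: 6–7–5–0 = 46 m.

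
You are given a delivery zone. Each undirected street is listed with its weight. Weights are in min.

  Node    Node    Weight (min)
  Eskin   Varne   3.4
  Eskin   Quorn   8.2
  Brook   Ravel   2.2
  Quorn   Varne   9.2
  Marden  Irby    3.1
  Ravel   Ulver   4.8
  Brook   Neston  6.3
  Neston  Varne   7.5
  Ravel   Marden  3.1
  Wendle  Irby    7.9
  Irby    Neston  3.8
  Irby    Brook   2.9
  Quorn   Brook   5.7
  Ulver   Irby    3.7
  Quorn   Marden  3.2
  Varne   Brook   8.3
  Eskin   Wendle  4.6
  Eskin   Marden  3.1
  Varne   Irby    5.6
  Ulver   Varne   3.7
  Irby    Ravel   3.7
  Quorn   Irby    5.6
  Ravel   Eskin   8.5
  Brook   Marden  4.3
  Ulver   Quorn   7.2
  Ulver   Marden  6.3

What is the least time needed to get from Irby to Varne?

Compare a few routes:
Irby–Brook–Varne: 2.9+8.3 = 11.2
Irby–Varne: 5.6 = 5.6
Irby–Ulver–Varne: 3.7+3.7 = 7.4
Irby–Marden–Eskin–Varne: 3.1+3.1+3.4 = 9.6
Cheapest is Irby–Varne at 5.6 min.

5.6 min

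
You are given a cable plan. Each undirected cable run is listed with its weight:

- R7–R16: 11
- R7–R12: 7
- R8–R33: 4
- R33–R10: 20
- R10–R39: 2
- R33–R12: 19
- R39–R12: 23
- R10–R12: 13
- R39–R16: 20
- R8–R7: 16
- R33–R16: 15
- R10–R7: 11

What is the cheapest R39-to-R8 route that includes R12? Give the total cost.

Best R39 to R12: R39 → R10 → R12 costing 15
Best R12 to R8: R12 → R7 → R8 costing 23
Total via R12: 15 + 23 = 38.

38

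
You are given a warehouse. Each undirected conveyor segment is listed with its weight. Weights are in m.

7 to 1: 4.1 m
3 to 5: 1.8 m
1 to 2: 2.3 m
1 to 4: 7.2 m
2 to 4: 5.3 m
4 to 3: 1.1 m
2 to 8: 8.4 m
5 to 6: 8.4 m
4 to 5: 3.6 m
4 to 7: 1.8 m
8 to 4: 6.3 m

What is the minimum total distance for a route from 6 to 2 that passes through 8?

26 m

Best 6 to 8: 6 → 5 → 3 → 4 → 8 costing 17.6
Best 8 to 2: 8 → 2 costing 8.4
Total via 8: 17.6 + 8.4 = 26 m.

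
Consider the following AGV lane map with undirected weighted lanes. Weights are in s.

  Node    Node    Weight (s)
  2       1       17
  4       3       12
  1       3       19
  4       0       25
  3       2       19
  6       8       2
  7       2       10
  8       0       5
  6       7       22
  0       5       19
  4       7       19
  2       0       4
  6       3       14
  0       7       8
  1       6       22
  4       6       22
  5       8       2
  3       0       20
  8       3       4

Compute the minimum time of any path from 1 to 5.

25 s

Shortest distances from 1:
1: 0
2: 17  (via 1)
3: 19  (via 1)
0: 21  (via 2)
6: 22  (via 1)
8: 23  (via 3)
5: 25  (via 8)
Shortest route: 1–3–8–5 = 25 s.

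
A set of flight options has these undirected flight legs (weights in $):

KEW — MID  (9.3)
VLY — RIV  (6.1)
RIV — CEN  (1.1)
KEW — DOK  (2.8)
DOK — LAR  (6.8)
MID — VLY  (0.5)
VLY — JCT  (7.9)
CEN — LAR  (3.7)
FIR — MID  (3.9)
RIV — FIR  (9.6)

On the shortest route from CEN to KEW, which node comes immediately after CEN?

LAR

Enumerating some paths:
CEN–LAR–DOK–KEW: 3.7+6.8+2.8 = 13.3
CEN–RIV–FIR–MID–KEW: 1.1+9.6+3.9+9.3 = 23.9
CEN–RIV–VLY–MID–KEW: 1.1+6.1+0.5+9.3 = 17
The minimum is $13.3 via CEN–LAR–DOK–KEW.
So from CEN the first move is to LAR.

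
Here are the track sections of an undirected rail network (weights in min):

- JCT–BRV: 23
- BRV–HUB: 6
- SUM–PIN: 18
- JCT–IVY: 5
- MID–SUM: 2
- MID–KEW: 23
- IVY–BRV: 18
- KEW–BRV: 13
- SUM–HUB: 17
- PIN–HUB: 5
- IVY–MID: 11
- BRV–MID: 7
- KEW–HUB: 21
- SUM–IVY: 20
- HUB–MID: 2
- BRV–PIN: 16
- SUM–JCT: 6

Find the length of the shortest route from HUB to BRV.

6 min

Shortest distances from HUB:
HUB: 0
MID: 2  (via HUB)
SUM: 4  (via MID)
PIN: 5  (via HUB)
BRV: 6  (via HUB)
Shortest route: HUB–BRV = 6 min.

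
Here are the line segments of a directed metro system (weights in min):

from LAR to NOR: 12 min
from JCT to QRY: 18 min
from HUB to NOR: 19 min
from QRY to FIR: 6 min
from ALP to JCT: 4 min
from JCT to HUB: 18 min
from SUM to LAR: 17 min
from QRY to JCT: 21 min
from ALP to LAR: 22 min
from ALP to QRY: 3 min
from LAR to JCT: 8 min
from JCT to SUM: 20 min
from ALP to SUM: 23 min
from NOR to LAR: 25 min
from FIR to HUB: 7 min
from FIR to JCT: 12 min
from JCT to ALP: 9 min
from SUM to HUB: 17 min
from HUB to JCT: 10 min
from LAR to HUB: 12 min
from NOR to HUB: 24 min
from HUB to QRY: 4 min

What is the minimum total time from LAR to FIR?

Candidate routes:
LAR–JCT–ALP–QRY–FIR: 8+9+3+6 = 26
LAR–HUB–QRY–FIR: 12+4+6 = 22
The minimum is 22 min via LAR–HUB–QRY–FIR.

22 min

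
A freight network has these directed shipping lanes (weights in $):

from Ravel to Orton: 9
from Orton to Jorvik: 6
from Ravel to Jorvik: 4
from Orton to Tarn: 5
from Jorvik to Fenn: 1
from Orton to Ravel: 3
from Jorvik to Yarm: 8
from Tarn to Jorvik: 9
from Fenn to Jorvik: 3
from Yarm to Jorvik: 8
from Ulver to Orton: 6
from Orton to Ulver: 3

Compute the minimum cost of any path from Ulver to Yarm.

$20

Compare a few routes:
Ulver–Orton–Tarn–Jorvik–Yarm: 6+5+9+8 = 28
Ulver–Orton–Jorvik–Yarm: 6+6+8 = 20
Ulver–Orton–Ravel–Jorvik–Yarm: 6+3+4+8 = 21
Cheapest is Ulver–Orton–Jorvik–Yarm at $20.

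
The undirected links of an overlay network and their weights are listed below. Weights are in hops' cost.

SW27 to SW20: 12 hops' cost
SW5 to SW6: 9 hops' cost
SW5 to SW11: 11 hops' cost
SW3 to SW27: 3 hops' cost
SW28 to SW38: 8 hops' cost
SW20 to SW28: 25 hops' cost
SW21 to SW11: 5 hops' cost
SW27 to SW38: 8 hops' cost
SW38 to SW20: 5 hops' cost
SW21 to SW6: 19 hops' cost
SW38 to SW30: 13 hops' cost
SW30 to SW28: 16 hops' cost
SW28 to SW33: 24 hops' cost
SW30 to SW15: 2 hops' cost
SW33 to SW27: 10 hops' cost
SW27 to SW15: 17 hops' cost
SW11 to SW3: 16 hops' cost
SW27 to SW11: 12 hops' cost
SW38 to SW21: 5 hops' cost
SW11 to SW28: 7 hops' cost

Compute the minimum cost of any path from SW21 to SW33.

23 hops' cost

Settle nodes by increasing distance from SW21:
SW21: 0
SW11: 5  (via SW21)
SW38: 5  (via SW21)
SW20: 10  (via SW38)
SW28: 12  (via SW11)
SW27: 13  (via SW38)
SW3: 16  (via SW27)
SW5: 16  (via SW11)
SW30: 18  (via SW38)
SW6: 19  (via SW21)
SW15: 20  (via SW30)
SW33: 23  (via SW27)
Shortest route: SW21 → SW38 → SW27 → SW33 = 23 hops' cost.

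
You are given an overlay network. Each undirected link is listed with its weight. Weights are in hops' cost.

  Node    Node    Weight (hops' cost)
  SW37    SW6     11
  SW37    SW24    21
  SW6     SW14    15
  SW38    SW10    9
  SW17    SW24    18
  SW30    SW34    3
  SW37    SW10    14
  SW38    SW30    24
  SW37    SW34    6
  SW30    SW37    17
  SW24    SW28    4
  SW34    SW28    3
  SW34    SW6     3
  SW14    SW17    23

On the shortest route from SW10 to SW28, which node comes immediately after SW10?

Enumerating some paths:
SW10 - SW37 - SW6 - SW34 - SW28: 14+11+3+3 = 31
SW10 - SW37 - SW30 - SW34 - SW28: 14+17+3+3 = 37
SW10 - SW37 - SW34 - SW28: 14+6+3 = 23
SW10 - SW38 - SW30 - SW34 - SW28: 9+24+3+3 = 39
The minimum is 23 hops' cost via SW10 - SW37 - SW34 - SW28.
So from SW10 the first move is to SW37.

SW37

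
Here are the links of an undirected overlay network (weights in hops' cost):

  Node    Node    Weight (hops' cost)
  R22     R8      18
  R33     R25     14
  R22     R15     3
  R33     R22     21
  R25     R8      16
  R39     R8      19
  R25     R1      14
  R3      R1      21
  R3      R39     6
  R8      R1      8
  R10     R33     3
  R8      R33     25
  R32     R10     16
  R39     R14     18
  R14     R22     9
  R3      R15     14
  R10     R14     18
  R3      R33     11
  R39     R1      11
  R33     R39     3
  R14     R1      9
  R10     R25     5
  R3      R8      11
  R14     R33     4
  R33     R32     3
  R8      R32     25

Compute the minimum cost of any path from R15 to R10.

Candidate routes:
R15–R3–R39–R33–R10: 14+6+3+3 = 26
R15–R3–R33–R10: 14+11+3 = 28
R15–R22–R14–R33–R10: 3+9+4+3 = 19
R15–R22–R33–R10: 3+21+3 = 27
Cheapest is R15–R22–R14–R33–R10 at 19 hops' cost.

19 hops' cost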